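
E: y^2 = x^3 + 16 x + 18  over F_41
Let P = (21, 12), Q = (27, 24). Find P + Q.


P != Q, so use the chord formula.
s = (y2 - y1) / (x2 - x1) = (12) / (6) mod 41 = 2
x3 = s^2 - x1 - x2 mod 41 = 2^2 - 21 - 27 = 38
y3 = s (x1 - x3) - y1 mod 41 = 2 * (21 - 38) - 12 = 36

P + Q = (38, 36)


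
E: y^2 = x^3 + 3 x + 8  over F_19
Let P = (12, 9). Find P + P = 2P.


Doubling: s = (3 x1^2 + a) / (2 y1)
s = (3*12^2 + 3) / (2*9) mod 19 = 2
x3 = s^2 - 2 x1 mod 19 = 2^2 - 2*12 = 18
y3 = s (x1 - x3) - y1 mod 19 = 2 * (12 - 18) - 9 = 17

2P = (18, 17)


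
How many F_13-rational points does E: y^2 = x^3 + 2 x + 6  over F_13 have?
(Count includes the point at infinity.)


For each x in F_13, count y with y^2 = x^3 + 2 x + 6 mod 13:
  x = 1: RHS = 9, y in [3, 10]  -> 2 point(s)
  x = 3: RHS = 0, y in [0]  -> 1 point(s)
  x = 4: RHS = 0, y in [0]  -> 1 point(s)
  x = 6: RHS = 0, y in [0]  -> 1 point(s)
  x = 7: RHS = 12, y in [5, 8]  -> 2 point(s)
  x = 8: RHS = 1, y in [1, 12]  -> 2 point(s)
  x = 9: RHS = 12, y in [5, 8]  -> 2 point(s)
  x = 10: RHS = 12, y in [5, 8]  -> 2 point(s)
  x = 12: RHS = 3, y in [4, 9]  -> 2 point(s)
Affine points: 15. Add the point at infinity: total = 16.

#E(F_13) = 16


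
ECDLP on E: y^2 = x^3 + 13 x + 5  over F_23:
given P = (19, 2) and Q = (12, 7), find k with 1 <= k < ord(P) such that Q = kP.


Enumerate multiples of P until we hit Q = (12, 7):
  1P = (19, 2)
  2P = (12, 7)
Match found at i = 2.

k = 2


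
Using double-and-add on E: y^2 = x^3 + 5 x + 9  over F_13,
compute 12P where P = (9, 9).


k = 12 = 1100_2 (binary, LSB first: 0011)
Double-and-add from P = (9, 9):
  bit 0 = 0: acc unchanged = O
  bit 1 = 0: acc unchanged = O
  bit 2 = 1: acc = O + (2, 12) = (2, 12)
  bit 3 = 1: acc = (2, 12) + (0, 10) = (12, 4)

12P = (12, 4)


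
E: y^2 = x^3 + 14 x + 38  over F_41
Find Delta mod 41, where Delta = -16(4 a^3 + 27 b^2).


4 a^3 + 27 b^2 = 4*14^3 + 27*38^2 = 10976 + 38988 = 49964
Delta = -16 * (49964) = -799424
Delta mod 41 = 35

Delta = 35 (mod 41)


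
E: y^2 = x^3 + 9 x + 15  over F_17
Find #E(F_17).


For each x in F_17, count y with y^2 = x^3 + 9 x + 15 mod 17:
  x = 0: RHS = 15, y in [7, 10]  -> 2 point(s)
  x = 1: RHS = 8, y in [5, 12]  -> 2 point(s)
  x = 3: RHS = 1, y in [1, 16]  -> 2 point(s)
  x = 4: RHS = 13, y in [8, 9]  -> 2 point(s)
  x = 5: RHS = 15, y in [7, 10]  -> 2 point(s)
  x = 6: RHS = 13, y in [8, 9]  -> 2 point(s)
  x = 7: RHS = 13, y in [8, 9]  -> 2 point(s)
  x = 8: RHS = 4, y in [2, 15]  -> 2 point(s)
  x = 9: RHS = 9, y in [3, 14]  -> 2 point(s)
  x = 10: RHS = 0, y in [0]  -> 1 point(s)
  x = 11: RHS = 0, y in [0]  -> 1 point(s)
  x = 12: RHS = 15, y in [7, 10]  -> 2 point(s)
  x = 13: RHS = 0, y in [0]  -> 1 point(s)
Affine points: 23. Add the point at infinity: total = 24.

#E(F_17) = 24


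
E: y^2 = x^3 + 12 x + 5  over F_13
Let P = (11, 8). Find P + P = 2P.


Doubling: s = (3 x1^2 + a) / (2 y1)
s = (3*11^2 + 12) / (2*8) mod 13 = 8
x3 = s^2 - 2 x1 mod 13 = 8^2 - 2*11 = 3
y3 = s (x1 - x3) - y1 mod 13 = 8 * (11 - 3) - 8 = 4

2P = (3, 4)


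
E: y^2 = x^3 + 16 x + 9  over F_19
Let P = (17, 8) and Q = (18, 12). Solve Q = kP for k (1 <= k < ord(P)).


Enumerate multiples of P until we hit Q = (18, 12):
  1P = (17, 8)
  2P = (13, 18)
  3P = (0, 16)
  4P = (18, 7)
  5P = (4, 17)
  6P = (5, 10)
  7P = (6, 6)
  8P = (2, 12)
  9P = (1, 8)
  10P = (1, 11)
  11P = (2, 7)
  12P = (6, 13)
  13P = (5, 9)
  14P = (4, 2)
  15P = (18, 12)
Match found at i = 15.

k = 15


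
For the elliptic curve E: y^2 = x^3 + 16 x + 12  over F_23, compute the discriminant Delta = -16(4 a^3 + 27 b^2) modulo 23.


4 a^3 + 27 b^2 = 4*16^3 + 27*12^2 = 16384 + 3888 = 20272
Delta = -16 * (20272) = -324352
Delta mod 23 = 17

Delta = 17 (mod 23)


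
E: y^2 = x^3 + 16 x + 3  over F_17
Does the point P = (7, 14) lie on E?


Check whether y^2 = x^3 + 16 x + 3 (mod 17) for (x, y) = (7, 14).
LHS: y^2 = 14^2 mod 17 = 9
RHS: x^3 + 16 x + 3 = 7^3 + 16*7 + 3 mod 17 = 16
LHS != RHS

No, not on the curve


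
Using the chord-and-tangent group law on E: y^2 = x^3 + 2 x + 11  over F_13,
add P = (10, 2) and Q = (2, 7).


P != Q, so use the chord formula.
s = (y2 - y1) / (x2 - x1) = (5) / (5) mod 13 = 1
x3 = s^2 - x1 - x2 mod 13 = 1^2 - 10 - 2 = 2
y3 = s (x1 - x3) - y1 mod 13 = 1 * (10 - 2) - 2 = 6

P + Q = (2, 6)


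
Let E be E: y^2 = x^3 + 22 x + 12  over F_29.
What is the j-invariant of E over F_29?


Delta = -16(4 a^3 + 27 b^2) mod 29 = 25
-1728 * (4 a)^3 = -1728 * (4*22)^3 mod 29 = 12
j = 12 * 25^(-1) mod 29 = 26

j = 26 (mod 29)


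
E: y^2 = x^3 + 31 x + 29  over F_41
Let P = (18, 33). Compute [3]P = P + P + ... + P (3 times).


k = 3 = 11_2 (binary, LSB first: 11)
Double-and-add from P = (18, 33):
  bit 0 = 1: acc = O + (18, 33) = (18, 33)
  bit 1 = 1: acc = (18, 33) + (37, 28) = (29, 26)

3P = (29, 26)


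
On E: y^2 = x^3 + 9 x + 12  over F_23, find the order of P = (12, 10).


Compute successive multiples of P until we hit O:
  1P = (12, 10)
  2P = (11, 4)
  3P = (13, 7)
  4P = (7, 21)
  5P = (7, 2)
  6P = (13, 16)
  7P = (11, 19)
  8P = (12, 13)
  ... (continuing to 9P)
  9P = O

ord(P) = 9


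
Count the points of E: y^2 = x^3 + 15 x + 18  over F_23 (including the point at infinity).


For each x in F_23, count y with y^2 = x^3 + 15 x + 18 mod 23:
  x = 0: RHS = 18, y in [8, 15]  -> 2 point(s)
  x = 4: RHS = 4, y in [2, 21]  -> 2 point(s)
  x = 6: RHS = 2, y in [5, 18]  -> 2 point(s)
  x = 7: RHS = 6, y in [11, 12]  -> 2 point(s)
  x = 8: RHS = 6, y in [11, 12]  -> 2 point(s)
  x = 9: RHS = 8, y in [10, 13]  -> 2 point(s)
  x = 10: RHS = 18, y in [8, 15]  -> 2 point(s)
  x = 13: RHS = 18, y in [8, 15]  -> 2 point(s)
  x = 18: RHS = 2, y in [5, 18]  -> 2 point(s)
  x = 19: RHS = 9, y in [3, 20]  -> 2 point(s)
  x = 21: RHS = 3, y in [7, 16]  -> 2 point(s)
  x = 22: RHS = 2, y in [5, 18]  -> 2 point(s)
Affine points: 24. Add the point at infinity: total = 25.

#E(F_23) = 25


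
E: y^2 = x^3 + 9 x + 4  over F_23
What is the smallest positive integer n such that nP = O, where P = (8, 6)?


Compute successive multiples of P until we hit O:
  1P = (8, 6)
  2P = (13, 8)
  3P = (4, 14)
  4P = (15, 8)
  5P = (9, 20)
  6P = (18, 15)
  7P = (10, 6)
  8P = (5, 17)
  ... (continuing to 28P)
  28P = O

ord(P) = 28


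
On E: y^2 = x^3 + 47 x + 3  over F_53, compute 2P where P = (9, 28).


Doubling: s = (3 x1^2 + a) / (2 y1)
s = (3*9^2 + 47) / (2*28) mod 53 = 26
x3 = s^2 - 2 x1 mod 53 = 26^2 - 2*9 = 22
y3 = s (x1 - x3) - y1 mod 53 = 26 * (9 - 22) - 28 = 5

2P = (22, 5)


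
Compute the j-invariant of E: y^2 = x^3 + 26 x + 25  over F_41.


Delta = -16(4 a^3 + 27 b^2) mod 41 = 38
-1728 * (4 a)^3 = -1728 * (4*26)^3 mod 41 = 31
j = 31 * 38^(-1) mod 41 = 17

j = 17 (mod 41)


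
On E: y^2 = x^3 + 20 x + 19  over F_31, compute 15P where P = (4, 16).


k = 15 = 1111_2 (binary, LSB first: 1111)
Double-and-add from P = (4, 16):
  bit 0 = 1: acc = O + (4, 16) = (4, 16)
  bit 1 = 1: acc = (4, 16) + (28, 26) = (8, 3)
  bit 2 = 1: acc = (8, 3) + (16, 23) = (21, 11)
  bit 3 = 1: acc = (21, 11) + (24, 30) = (2, 6)

15P = (2, 6)


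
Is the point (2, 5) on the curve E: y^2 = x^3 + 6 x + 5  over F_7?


Check whether y^2 = x^3 + 6 x + 5 (mod 7) for (x, y) = (2, 5).
LHS: y^2 = 5^2 mod 7 = 4
RHS: x^3 + 6 x + 5 = 2^3 + 6*2 + 5 mod 7 = 4
LHS = RHS

Yes, on the curve


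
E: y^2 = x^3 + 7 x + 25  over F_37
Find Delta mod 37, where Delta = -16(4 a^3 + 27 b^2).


4 a^3 + 27 b^2 = 4*7^3 + 27*25^2 = 1372 + 16875 = 18247
Delta = -16 * (18247) = -291952
Delta mod 37 = 15

Delta = 15 (mod 37)


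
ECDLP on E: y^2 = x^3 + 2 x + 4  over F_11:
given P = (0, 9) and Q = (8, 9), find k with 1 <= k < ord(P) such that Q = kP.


Enumerate multiples of P until we hit Q = (8, 9):
  1P = (0, 9)
  2P = (3, 9)
  3P = (8, 2)
  4P = (6, 10)
  5P = (9, 6)
  6P = (7, 8)
  7P = (2, 7)
  8P = (10, 1)
  9P = (10, 10)
  10P = (2, 4)
  11P = (7, 3)
  12P = (9, 5)
  13P = (6, 1)
  14P = (8, 9)
Match found at i = 14.

k = 14


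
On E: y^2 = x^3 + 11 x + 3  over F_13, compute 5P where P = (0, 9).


k = 5 = 101_2 (binary, LSB first: 101)
Double-and-add from P = (0, 9):
  bit 0 = 1: acc = O + (0, 9) = (0, 9)
  bit 1 = 0: acc unchanged = (0, 9)
  bit 2 = 1: acc = (0, 9) + (12, 2) = (11, 5)

5P = (11, 5)


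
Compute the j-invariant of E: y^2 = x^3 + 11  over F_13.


Delta = -16(4 a^3 + 27 b^2) mod 13 = 1
-1728 * (4 a)^3 = -1728 * (4*0)^3 mod 13 = 0
j = 0 * 1^(-1) mod 13 = 0

j = 0 (mod 13)


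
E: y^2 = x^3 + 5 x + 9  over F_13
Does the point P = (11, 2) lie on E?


Check whether y^2 = x^3 + 5 x + 9 (mod 13) for (x, y) = (11, 2).
LHS: y^2 = 2^2 mod 13 = 4
RHS: x^3 + 5 x + 9 = 11^3 + 5*11 + 9 mod 13 = 4
LHS = RHS

Yes, on the curve


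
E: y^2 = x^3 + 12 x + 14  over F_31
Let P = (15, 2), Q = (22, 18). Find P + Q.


P != Q, so use the chord formula.
s = (y2 - y1) / (x2 - x1) = (16) / (7) mod 31 = 20
x3 = s^2 - x1 - x2 mod 31 = 20^2 - 15 - 22 = 22
y3 = s (x1 - x3) - y1 mod 31 = 20 * (15 - 22) - 2 = 13

P + Q = (22, 13)


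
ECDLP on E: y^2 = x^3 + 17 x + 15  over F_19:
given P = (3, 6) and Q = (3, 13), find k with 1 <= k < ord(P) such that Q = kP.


Enumerate multiples of P until we hit Q = (3, 13):
  1P = (3, 6)
  2P = (18, 15)
  3P = (9, 17)
  4P = (13, 1)
  5P = (8, 6)
  6P = (8, 13)
  7P = (13, 18)
  8P = (9, 2)
  9P = (18, 4)
  10P = (3, 13)
Match found at i = 10.

k = 10


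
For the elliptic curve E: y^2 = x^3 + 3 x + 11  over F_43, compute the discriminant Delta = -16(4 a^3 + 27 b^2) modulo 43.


4 a^3 + 27 b^2 = 4*3^3 + 27*11^2 = 108 + 3267 = 3375
Delta = -16 * (3375) = -54000
Delta mod 43 = 8

Delta = 8 (mod 43)


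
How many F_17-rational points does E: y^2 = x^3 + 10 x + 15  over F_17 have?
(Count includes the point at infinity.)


For each x in F_17, count y with y^2 = x^3 + 10 x + 15 mod 17:
  x = 0: RHS = 15, y in [7, 10]  -> 2 point(s)
  x = 1: RHS = 9, y in [3, 14]  -> 2 point(s)
  x = 2: RHS = 9, y in [3, 14]  -> 2 point(s)
  x = 3: RHS = 4, y in [2, 15]  -> 2 point(s)
  x = 4: RHS = 0, y in [0]  -> 1 point(s)
  x = 6: RHS = 2, y in [6, 11]  -> 2 point(s)
  x = 9: RHS = 1, y in [1, 16]  -> 2 point(s)
  x = 13: RHS = 13, y in [8, 9]  -> 2 point(s)
  x = 14: RHS = 9, y in [3, 14]  -> 2 point(s)
  x = 15: RHS = 4, y in [2, 15]  -> 2 point(s)
  x = 16: RHS = 4, y in [2, 15]  -> 2 point(s)
Affine points: 21. Add the point at infinity: total = 22.

#E(F_17) = 22


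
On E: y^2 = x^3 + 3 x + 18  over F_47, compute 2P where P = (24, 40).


Doubling: s = (3 x1^2 + a) / (2 y1)
s = (3*24^2 + 3) / (2*40) mod 47 = 14
x3 = s^2 - 2 x1 mod 47 = 14^2 - 2*24 = 7
y3 = s (x1 - x3) - y1 mod 47 = 14 * (24 - 7) - 40 = 10

2P = (7, 10)


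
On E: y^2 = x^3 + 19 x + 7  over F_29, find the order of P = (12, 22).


Compute successive multiples of P until we hit O:
  1P = (12, 22)
  2P = (14, 1)
  3P = (19, 8)
  4P = (2, 16)
  5P = (20, 8)
  6P = (20, 21)
  7P = (2, 13)
  8P = (19, 21)
  ... (continuing to 11P)
  11P = O

ord(P) = 11


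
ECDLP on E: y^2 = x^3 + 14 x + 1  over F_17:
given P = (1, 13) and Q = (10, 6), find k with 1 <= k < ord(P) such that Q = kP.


Enumerate multiples of P until we hit Q = (10, 6):
  1P = (1, 13)
  2P = (15, 4)
  3P = (10, 11)
  4P = (5, 3)
  5P = (13, 0)
  6P = (5, 14)
  7P = (10, 6)
Match found at i = 7.

k = 7


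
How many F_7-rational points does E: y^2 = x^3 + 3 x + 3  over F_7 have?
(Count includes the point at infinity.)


For each x in F_7, count y with y^2 = x^3 + 3 x + 3 mod 7:
  x = 1: RHS = 0, y in [0]  -> 1 point(s)
  x = 3: RHS = 4, y in [2, 5]  -> 2 point(s)
  x = 4: RHS = 2, y in [3, 4]  -> 2 point(s)
Affine points: 5. Add the point at infinity: total = 6.

#E(F_7) = 6


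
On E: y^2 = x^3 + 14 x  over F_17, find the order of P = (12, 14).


Compute successive multiples of P until we hit O:
  1P = (12, 14)
  2P = (1, 7)
  3P = (3, 1)
  4P = (15, 10)
  5P = (5, 5)
  6P = (2, 11)
  7P = (7, 13)
  8P = (13, 13)
  ... (continuing to 26P)
  26P = O

ord(P) = 26


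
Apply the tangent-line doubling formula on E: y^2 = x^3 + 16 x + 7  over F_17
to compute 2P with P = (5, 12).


Doubling: s = (3 x1^2 + a) / (2 y1)
s = (3*5^2 + 16) / (2*12) mod 17 = 13
x3 = s^2 - 2 x1 mod 17 = 13^2 - 2*5 = 6
y3 = s (x1 - x3) - y1 mod 17 = 13 * (5 - 6) - 12 = 9

2P = (6, 9)


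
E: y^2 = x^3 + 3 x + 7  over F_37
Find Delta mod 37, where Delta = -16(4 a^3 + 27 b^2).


4 a^3 + 27 b^2 = 4*3^3 + 27*7^2 = 108 + 1323 = 1431
Delta = -16 * (1431) = -22896
Delta mod 37 = 7

Delta = 7 (mod 37)


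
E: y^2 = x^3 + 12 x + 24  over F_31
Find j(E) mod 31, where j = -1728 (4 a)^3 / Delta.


Delta = -16(4 a^3 + 27 b^2) mod 31 = 21
-1728 * (4 a)^3 = -1728 * (4*12)^3 mod 31 = 27
j = 27 * 21^(-1) mod 31 = 19

j = 19 (mod 31)


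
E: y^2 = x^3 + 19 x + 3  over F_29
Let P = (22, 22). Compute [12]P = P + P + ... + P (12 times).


k = 12 = 1100_2 (binary, LSB first: 0011)
Double-and-add from P = (22, 22):
  bit 0 = 0: acc unchanged = O
  bit 1 = 0: acc unchanged = O
  bit 2 = 1: acc = O + (2, 7) = (2, 7)
  bit 3 = 1: acc = (2, 7) + (12, 4) = (9, 27)

12P = (9, 27)


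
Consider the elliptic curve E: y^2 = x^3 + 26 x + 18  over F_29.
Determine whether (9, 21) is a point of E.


Check whether y^2 = x^3 + 26 x + 18 (mod 29) for (x, y) = (9, 21).
LHS: y^2 = 21^2 mod 29 = 6
RHS: x^3 + 26 x + 18 = 9^3 + 26*9 + 18 mod 29 = 24
LHS != RHS

No, not on the curve


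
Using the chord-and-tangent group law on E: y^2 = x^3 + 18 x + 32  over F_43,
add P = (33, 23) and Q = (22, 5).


P != Q, so use the chord formula.
s = (y2 - y1) / (x2 - x1) = (25) / (32) mod 43 = 29
x3 = s^2 - x1 - x2 mod 43 = 29^2 - 33 - 22 = 12
y3 = s (x1 - x3) - y1 mod 43 = 29 * (33 - 12) - 23 = 27

P + Q = (12, 27)


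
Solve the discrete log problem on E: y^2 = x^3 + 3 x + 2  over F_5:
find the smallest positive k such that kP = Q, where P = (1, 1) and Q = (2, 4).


Enumerate multiples of P until we hit Q = (2, 4):
  1P = (1, 1)
  2P = (2, 1)
  3P = (2, 4)
Match found at i = 3.

k = 3


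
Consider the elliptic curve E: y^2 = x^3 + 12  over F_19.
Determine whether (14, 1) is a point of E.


Check whether y^2 = x^3 + 0 x + 12 (mod 19) for (x, y) = (14, 1).
LHS: y^2 = 1^2 mod 19 = 1
RHS: x^3 + 0 x + 12 = 14^3 + 0*14 + 12 mod 19 = 1
LHS = RHS

Yes, on the curve


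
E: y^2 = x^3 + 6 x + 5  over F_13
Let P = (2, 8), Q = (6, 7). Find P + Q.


P != Q, so use the chord formula.
s = (y2 - y1) / (x2 - x1) = (12) / (4) mod 13 = 3
x3 = s^2 - x1 - x2 mod 13 = 3^2 - 2 - 6 = 1
y3 = s (x1 - x3) - y1 mod 13 = 3 * (2 - 1) - 8 = 8

P + Q = (1, 8)


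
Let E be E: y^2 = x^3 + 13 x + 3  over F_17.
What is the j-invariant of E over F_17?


Delta = -16(4 a^3 + 27 b^2) mod 17 = 4
-1728 * (4 a)^3 = -1728 * (4*13)^3 mod 17 = 6
j = 6 * 4^(-1) mod 17 = 10

j = 10 (mod 17)


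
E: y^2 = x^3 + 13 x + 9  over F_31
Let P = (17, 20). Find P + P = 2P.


Doubling: s = (3 x1^2 + a) / (2 y1)
s = (3*17^2 + 13) / (2*20) mod 31 = 22
x3 = s^2 - 2 x1 mod 31 = 22^2 - 2*17 = 16
y3 = s (x1 - x3) - y1 mod 31 = 22 * (17 - 16) - 20 = 2

2P = (16, 2)


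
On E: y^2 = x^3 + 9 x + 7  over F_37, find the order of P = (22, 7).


Compute successive multiples of P until we hit O:
  1P = (22, 7)
  2P = (9, 15)
  3P = (2, 12)
  4P = (20, 11)
  5P = (36, 21)
  6P = (17, 35)
  7P = (19, 28)
  8P = (8, 6)
  ... (continuing to 39P)
  39P = O

ord(P) = 39


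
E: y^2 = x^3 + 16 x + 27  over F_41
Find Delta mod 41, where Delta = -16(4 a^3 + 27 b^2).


4 a^3 + 27 b^2 = 4*16^3 + 27*27^2 = 16384 + 19683 = 36067
Delta = -16 * (36067) = -577072
Delta mod 41 = 3

Delta = 3 (mod 41)


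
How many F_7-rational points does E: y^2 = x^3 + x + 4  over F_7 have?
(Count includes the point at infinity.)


For each x in F_7, count y with y^2 = x^3 + 1 x + 4 mod 7:
  x = 0: RHS = 4, y in [2, 5]  -> 2 point(s)
  x = 2: RHS = 0, y in [0]  -> 1 point(s)
  x = 4: RHS = 2, y in [3, 4]  -> 2 point(s)
  x = 5: RHS = 1, y in [1, 6]  -> 2 point(s)
  x = 6: RHS = 2, y in [3, 4]  -> 2 point(s)
Affine points: 9. Add the point at infinity: total = 10.

#E(F_7) = 10


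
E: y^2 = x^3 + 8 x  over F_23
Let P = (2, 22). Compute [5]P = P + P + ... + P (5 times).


k = 5 = 101_2 (binary, LSB first: 101)
Double-and-add from P = (2, 22):
  bit 0 = 1: acc = O + (2, 22) = (2, 22)
  bit 1 = 0: acc unchanged = (2, 22)
  bit 2 = 1: acc = (2, 22) + (4, 2) = (2, 1)

5P = (2, 1)


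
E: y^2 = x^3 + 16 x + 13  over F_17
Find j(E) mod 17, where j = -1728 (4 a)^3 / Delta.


Delta = -16(4 a^3 + 27 b^2) mod 17 = 3
-1728 * (4 a)^3 = -1728 * (4*16)^3 mod 17 = 7
j = 7 * 3^(-1) mod 17 = 8

j = 8 (mod 17)


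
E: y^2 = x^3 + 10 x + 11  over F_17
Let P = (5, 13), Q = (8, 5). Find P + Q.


P != Q, so use the chord formula.
s = (y2 - y1) / (x2 - x1) = (9) / (3) mod 17 = 3
x3 = s^2 - x1 - x2 mod 17 = 3^2 - 5 - 8 = 13
y3 = s (x1 - x3) - y1 mod 17 = 3 * (5 - 13) - 13 = 14

P + Q = (13, 14)


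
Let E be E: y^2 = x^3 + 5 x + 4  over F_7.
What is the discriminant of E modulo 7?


4 a^3 + 27 b^2 = 4*5^3 + 27*4^2 = 500 + 432 = 932
Delta = -16 * (932) = -14912
Delta mod 7 = 5

Delta = 5 (mod 7)


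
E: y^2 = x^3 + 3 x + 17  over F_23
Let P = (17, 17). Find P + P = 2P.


Doubling: s = (3 x1^2 + a) / (2 y1)
s = (3*17^2 + 3) / (2*17) mod 23 = 8
x3 = s^2 - 2 x1 mod 23 = 8^2 - 2*17 = 7
y3 = s (x1 - x3) - y1 mod 23 = 8 * (17 - 7) - 17 = 17

2P = (7, 17)


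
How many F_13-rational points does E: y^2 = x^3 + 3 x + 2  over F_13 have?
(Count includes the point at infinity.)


For each x in F_13, count y with y^2 = x^3 + 3 x + 2 mod 13:
  x = 2: RHS = 3, y in [4, 9]  -> 2 point(s)
  x = 3: RHS = 12, y in [5, 8]  -> 2 point(s)
  x = 4: RHS = 0, y in [0]  -> 1 point(s)
  x = 5: RHS = 12, y in [5, 8]  -> 2 point(s)
  x = 9: RHS = 4, y in [2, 11]  -> 2 point(s)
  x = 11: RHS = 1, y in [1, 12]  -> 2 point(s)
Affine points: 11. Add the point at infinity: total = 12.

#E(F_13) = 12


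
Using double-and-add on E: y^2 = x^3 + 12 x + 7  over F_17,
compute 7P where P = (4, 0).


k = 7 = 111_2 (binary, LSB first: 111)
Double-and-add from P = (4, 0):
  bit 0 = 1: acc = O + (4, 0) = (4, 0)
  bit 1 = 1: acc = (4, 0) + O = (4, 0)
  bit 2 = 1: acc = (4, 0) + O = (4, 0)

7P = (4, 0)


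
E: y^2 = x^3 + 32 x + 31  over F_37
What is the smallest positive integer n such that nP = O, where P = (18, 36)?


Compute successive multiples of P until we hit O:
  1P = (18, 36)
  2P = (35, 25)
  3P = (9, 30)
  4P = (31, 17)
  5P = (14, 35)
  6P = (12, 21)
  7P = (4, 36)
  8P = (15, 1)
  ... (continuing to 31P)
  31P = O

ord(P) = 31


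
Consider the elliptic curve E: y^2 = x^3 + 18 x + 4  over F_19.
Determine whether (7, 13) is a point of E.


Check whether y^2 = x^3 + 18 x + 4 (mod 19) for (x, y) = (7, 13).
LHS: y^2 = 13^2 mod 19 = 17
RHS: x^3 + 18 x + 4 = 7^3 + 18*7 + 4 mod 19 = 17
LHS = RHS

Yes, on the curve


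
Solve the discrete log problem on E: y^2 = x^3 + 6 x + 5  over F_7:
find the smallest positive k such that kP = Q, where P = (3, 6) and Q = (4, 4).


Enumerate multiples of P until we hit Q = (4, 4):
  1P = (3, 6)
  2P = (2, 2)
  3P = (4, 4)
Match found at i = 3.

k = 3


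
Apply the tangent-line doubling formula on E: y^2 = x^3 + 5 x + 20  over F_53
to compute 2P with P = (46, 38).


Doubling: s = (3 x1^2 + a) / (2 y1)
s = (3*46^2 + 5) / (2*38) mod 53 = 2
x3 = s^2 - 2 x1 mod 53 = 2^2 - 2*46 = 18
y3 = s (x1 - x3) - y1 mod 53 = 2 * (46 - 18) - 38 = 18

2P = (18, 18)


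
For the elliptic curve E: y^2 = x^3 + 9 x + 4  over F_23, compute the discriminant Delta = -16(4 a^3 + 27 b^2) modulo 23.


4 a^3 + 27 b^2 = 4*9^3 + 27*4^2 = 2916 + 432 = 3348
Delta = -16 * (3348) = -53568
Delta mod 23 = 22

Delta = 22 (mod 23)


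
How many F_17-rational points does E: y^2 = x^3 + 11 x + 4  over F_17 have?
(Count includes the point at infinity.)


For each x in F_17, count y with y^2 = x^3 + 11 x + 4 mod 17:
  x = 0: RHS = 4, y in [2, 15]  -> 2 point(s)
  x = 1: RHS = 16, y in [4, 13]  -> 2 point(s)
  x = 2: RHS = 0, y in [0]  -> 1 point(s)
  x = 3: RHS = 13, y in [8, 9]  -> 2 point(s)
  x = 7: RHS = 16, y in [4, 13]  -> 2 point(s)
  x = 8: RHS = 9, y in [3, 14]  -> 2 point(s)
  x = 9: RHS = 16, y in [4, 13]  -> 2 point(s)
  x = 10: RHS = 9, y in [3, 14]  -> 2 point(s)
  x = 13: RHS = 15, y in [7, 10]  -> 2 point(s)
  x = 15: RHS = 8, y in [5, 12]  -> 2 point(s)
  x = 16: RHS = 9, y in [3, 14]  -> 2 point(s)
Affine points: 21. Add the point at infinity: total = 22.

#E(F_17) = 22


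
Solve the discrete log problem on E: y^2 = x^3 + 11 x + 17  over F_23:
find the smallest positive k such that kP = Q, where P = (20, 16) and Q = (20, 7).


Enumerate multiples of P until we hit Q = (20, 7):
  1P = (20, 16)
  2P = (19, 1)
  3P = (2, 1)
  4P = (10, 0)
  5P = (2, 22)
  6P = (19, 22)
  7P = (20, 7)
Match found at i = 7.

k = 7


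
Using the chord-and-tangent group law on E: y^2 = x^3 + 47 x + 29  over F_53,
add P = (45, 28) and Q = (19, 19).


P != Q, so use the chord formula.
s = (y2 - y1) / (x2 - x1) = (44) / (27) mod 53 = 35
x3 = s^2 - x1 - x2 mod 53 = 35^2 - 45 - 19 = 48
y3 = s (x1 - x3) - y1 mod 53 = 35 * (45 - 48) - 28 = 26

P + Q = (48, 26)


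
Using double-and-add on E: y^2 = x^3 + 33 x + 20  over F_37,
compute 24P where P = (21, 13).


k = 24 = 11000_2 (binary, LSB first: 00011)
Double-and-add from P = (21, 13):
  bit 0 = 0: acc unchanged = O
  bit 1 = 0: acc unchanged = O
  bit 2 = 0: acc unchanged = O
  bit 3 = 1: acc = O + (30, 1) = (30, 1)
  bit 4 = 1: acc = (30, 1) + (11, 7) = (29, 24)

24P = (29, 24)


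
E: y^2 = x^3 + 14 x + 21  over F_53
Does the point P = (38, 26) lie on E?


Check whether y^2 = x^3 + 14 x + 21 (mod 53) for (x, y) = (38, 26).
LHS: y^2 = 26^2 mod 53 = 40
RHS: x^3 + 14 x + 21 = 38^3 + 14*38 + 21 mod 53 = 40
LHS = RHS

Yes, on the curve


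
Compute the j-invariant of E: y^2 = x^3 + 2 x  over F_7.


Delta = -16(4 a^3 + 27 b^2) mod 7 = 6
-1728 * (4 a)^3 = -1728 * (4*2)^3 mod 7 = 1
j = 1 * 6^(-1) mod 7 = 6

j = 6 (mod 7)


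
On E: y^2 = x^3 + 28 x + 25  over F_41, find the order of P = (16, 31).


Compute successive multiples of P until we hit O:
  1P = (16, 31)
  2P = (17, 17)
  3P = (40, 18)
  4P = (8, 33)
  5P = (35, 25)
  6P = (6, 9)
  7P = (14, 39)
  8P = (27, 13)
  ... (continuing to 39P)
  39P = O

ord(P) = 39


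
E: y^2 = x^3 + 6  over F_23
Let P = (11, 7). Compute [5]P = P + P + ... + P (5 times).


k = 5 = 101_2 (binary, LSB first: 101)
Double-and-add from P = (11, 7):
  bit 0 = 1: acc = O + (11, 7) = (11, 7)
  bit 1 = 0: acc unchanged = (11, 7)
  bit 2 = 1: acc = (11, 7) + (15, 0) = (13, 8)

5P = (13, 8)


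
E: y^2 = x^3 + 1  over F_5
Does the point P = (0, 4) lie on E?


Check whether y^2 = x^3 + 0 x + 1 (mod 5) for (x, y) = (0, 4).
LHS: y^2 = 4^2 mod 5 = 1
RHS: x^3 + 0 x + 1 = 0^3 + 0*0 + 1 mod 5 = 1
LHS = RHS

Yes, on the curve


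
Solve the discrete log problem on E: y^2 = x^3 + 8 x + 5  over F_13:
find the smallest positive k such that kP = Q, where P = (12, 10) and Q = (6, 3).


Enumerate multiples of P until we hit Q = (6, 3):
  1P = (12, 10)
  2P = (5, 1)
  3P = (8, 10)
  4P = (6, 3)
Match found at i = 4.

k = 4


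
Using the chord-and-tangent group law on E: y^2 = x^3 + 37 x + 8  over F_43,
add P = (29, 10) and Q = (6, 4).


P != Q, so use the chord formula.
s = (y2 - y1) / (x2 - x1) = (37) / (20) mod 43 = 4
x3 = s^2 - x1 - x2 mod 43 = 4^2 - 29 - 6 = 24
y3 = s (x1 - x3) - y1 mod 43 = 4 * (29 - 24) - 10 = 10

P + Q = (24, 10)


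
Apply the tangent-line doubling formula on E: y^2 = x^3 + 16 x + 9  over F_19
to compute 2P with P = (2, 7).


Doubling: s = (3 x1^2 + a) / (2 y1)
s = (3*2^2 + 16) / (2*7) mod 19 = 2
x3 = s^2 - 2 x1 mod 19 = 2^2 - 2*2 = 0
y3 = s (x1 - x3) - y1 mod 19 = 2 * (2 - 0) - 7 = 16

2P = (0, 16)


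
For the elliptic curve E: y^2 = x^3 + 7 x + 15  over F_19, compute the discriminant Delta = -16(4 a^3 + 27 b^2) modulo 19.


4 a^3 + 27 b^2 = 4*7^3 + 27*15^2 = 1372 + 6075 = 7447
Delta = -16 * (7447) = -119152
Delta mod 19 = 16

Delta = 16 (mod 19)


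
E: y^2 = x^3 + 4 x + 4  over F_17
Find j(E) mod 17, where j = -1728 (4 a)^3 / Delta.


Delta = -16(4 a^3 + 27 b^2) mod 17 = 8
-1728 * (4 a)^3 = -1728 * (4*4)^3 mod 17 = 11
j = 11 * 8^(-1) mod 17 = 12

j = 12 (mod 17)


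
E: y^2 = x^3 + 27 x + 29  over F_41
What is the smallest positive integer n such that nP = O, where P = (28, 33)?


Compute successive multiples of P until we hit O:
  1P = (28, 33)
  2P = (22, 23)
  3P = (12, 21)
  4P = (40, 40)
  5P = (30, 0)
  6P = (40, 1)
  7P = (12, 20)
  8P = (22, 18)
  ... (continuing to 10P)
  10P = O

ord(P) = 10


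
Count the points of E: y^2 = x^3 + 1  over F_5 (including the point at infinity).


For each x in F_5, count y with y^2 = x^3 + 0 x + 1 mod 5:
  x = 0: RHS = 1, y in [1, 4]  -> 2 point(s)
  x = 2: RHS = 4, y in [2, 3]  -> 2 point(s)
  x = 4: RHS = 0, y in [0]  -> 1 point(s)
Affine points: 5. Add the point at infinity: total = 6.

#E(F_5) = 6


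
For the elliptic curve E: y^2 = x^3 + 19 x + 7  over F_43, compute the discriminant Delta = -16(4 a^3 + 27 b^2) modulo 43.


4 a^3 + 27 b^2 = 4*19^3 + 27*7^2 = 27436 + 1323 = 28759
Delta = -16 * (28759) = -460144
Delta mod 43 = 42

Delta = 42 (mod 43)


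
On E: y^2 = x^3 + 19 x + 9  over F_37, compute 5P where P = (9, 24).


k = 5 = 101_2 (binary, LSB first: 101)
Double-and-add from P = (9, 24):
  bit 0 = 1: acc = O + (9, 24) = (9, 24)
  bit 1 = 0: acc unchanged = (9, 24)
  bit 2 = 1: acc = (9, 24) + (5, 28) = (24, 28)

5P = (24, 28)


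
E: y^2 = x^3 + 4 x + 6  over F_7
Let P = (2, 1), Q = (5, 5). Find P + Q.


P != Q, so use the chord formula.
s = (y2 - y1) / (x2 - x1) = (4) / (3) mod 7 = 6
x3 = s^2 - x1 - x2 mod 7 = 6^2 - 2 - 5 = 1
y3 = s (x1 - x3) - y1 mod 7 = 6 * (2 - 1) - 1 = 5

P + Q = (1, 5)


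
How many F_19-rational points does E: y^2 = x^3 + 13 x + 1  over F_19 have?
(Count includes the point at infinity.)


For each x in F_19, count y with y^2 = x^3 + 13 x + 1 mod 19:
  x = 0: RHS = 1, y in [1, 18]  -> 2 point(s)
  x = 2: RHS = 16, y in [4, 15]  -> 2 point(s)
  x = 5: RHS = 1, y in [1, 18]  -> 2 point(s)
  x = 7: RHS = 17, y in [6, 13]  -> 2 point(s)
  x = 8: RHS = 9, y in [3, 16]  -> 2 point(s)
  x = 9: RHS = 11, y in [7, 12]  -> 2 point(s)
  x = 12: RHS = 4, y in [2, 17]  -> 2 point(s)
  x = 13: RHS = 11, y in [7, 12]  -> 2 point(s)
  x = 14: RHS = 1, y in [1, 18]  -> 2 point(s)
  x = 16: RHS = 11, y in [7, 12]  -> 2 point(s)
  x = 17: RHS = 5, y in [9, 10]  -> 2 point(s)
  x = 18: RHS = 6, y in [5, 14]  -> 2 point(s)
Affine points: 24. Add the point at infinity: total = 25.

#E(F_19) = 25


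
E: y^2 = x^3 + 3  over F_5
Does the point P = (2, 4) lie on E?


Check whether y^2 = x^3 + 0 x + 3 (mod 5) for (x, y) = (2, 4).
LHS: y^2 = 4^2 mod 5 = 1
RHS: x^3 + 0 x + 3 = 2^3 + 0*2 + 3 mod 5 = 1
LHS = RHS

Yes, on the curve


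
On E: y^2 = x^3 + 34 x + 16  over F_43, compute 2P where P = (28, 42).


Doubling: s = (3 x1^2 + a) / (2 y1)
s = (3*28^2 + 34) / (2*42) mod 43 = 11
x3 = s^2 - 2 x1 mod 43 = 11^2 - 2*28 = 22
y3 = s (x1 - x3) - y1 mod 43 = 11 * (28 - 22) - 42 = 24

2P = (22, 24)


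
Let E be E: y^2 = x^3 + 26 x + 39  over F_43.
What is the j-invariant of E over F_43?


Delta = -16(4 a^3 + 27 b^2) mod 43 = 27
-1728 * (4 a)^3 = -1728 * (4*26)^3 mod 43 = 42
j = 42 * 27^(-1) mod 43 = 35

j = 35 (mod 43)


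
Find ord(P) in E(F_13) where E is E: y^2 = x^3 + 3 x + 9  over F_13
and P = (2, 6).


Compute successive multiples of P until we hit O:
  1P = (2, 6)
  2P = (0, 3)
  3P = (10, 8)
  4P = (10, 5)
  5P = (0, 10)
  6P = (2, 7)
  7P = O

ord(P) = 7


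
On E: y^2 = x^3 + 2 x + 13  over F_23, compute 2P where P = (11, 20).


Doubling: s = (3 x1^2 + a) / (2 y1)
s = (3*11^2 + 2) / (2*20) mod 23 = 12
x3 = s^2 - 2 x1 mod 23 = 12^2 - 2*11 = 7
y3 = s (x1 - x3) - y1 mod 23 = 12 * (11 - 7) - 20 = 5

2P = (7, 5)


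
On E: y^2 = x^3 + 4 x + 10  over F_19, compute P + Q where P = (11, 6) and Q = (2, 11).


P != Q, so use the chord formula.
s = (y2 - y1) / (x2 - x1) = (5) / (10) mod 19 = 10
x3 = s^2 - x1 - x2 mod 19 = 10^2 - 11 - 2 = 11
y3 = s (x1 - x3) - y1 mod 19 = 10 * (11 - 11) - 6 = 13

P + Q = (11, 13)


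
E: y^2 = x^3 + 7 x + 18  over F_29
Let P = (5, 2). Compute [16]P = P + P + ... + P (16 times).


k = 16 = 10000_2 (binary, LSB first: 00001)
Double-and-add from P = (5, 2):
  bit 0 = 0: acc unchanged = O
  bit 1 = 0: acc unchanged = O
  bit 2 = 0: acc unchanged = O
  bit 3 = 0: acc unchanged = O
  bit 4 = 1: acc = O + (8, 8) = (8, 8)

16P = (8, 8)


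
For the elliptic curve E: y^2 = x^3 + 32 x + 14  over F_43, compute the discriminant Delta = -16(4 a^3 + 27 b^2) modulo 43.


4 a^3 + 27 b^2 = 4*32^3 + 27*14^2 = 131072 + 5292 = 136364
Delta = -16 * (136364) = -2181824
Delta mod 43 = 39

Delta = 39 (mod 43)


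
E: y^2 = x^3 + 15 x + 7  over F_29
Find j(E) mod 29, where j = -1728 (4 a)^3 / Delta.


Delta = -16(4 a^3 + 27 b^2) mod 29 = 23
-1728 * (4 a)^3 = -1728 * (4*15)^3 mod 29 = 9
j = 9 * 23^(-1) mod 29 = 13

j = 13 (mod 29)


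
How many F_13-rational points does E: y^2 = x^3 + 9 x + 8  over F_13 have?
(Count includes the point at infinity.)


For each x in F_13, count y with y^2 = x^3 + 9 x + 8 mod 13:
  x = 3: RHS = 10, y in [6, 7]  -> 2 point(s)
  x = 4: RHS = 4, y in [2, 11]  -> 2 point(s)
  x = 5: RHS = 9, y in [3, 10]  -> 2 point(s)
  x = 9: RHS = 12, y in [5, 8]  -> 2 point(s)
Affine points: 8. Add the point at infinity: total = 9.

#E(F_13) = 9


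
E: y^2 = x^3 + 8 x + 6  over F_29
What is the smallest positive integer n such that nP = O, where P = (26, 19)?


Compute successive multiples of P until we hit O:
  1P = (26, 19)
  2P = (0, 8)
  3P = (10, 19)
  4P = (22, 10)
  5P = (6, 26)
  6P = (13, 4)
  7P = (3, 12)
  8P = (7, 12)
  ... (continuing to 31P)
  31P = O

ord(P) = 31


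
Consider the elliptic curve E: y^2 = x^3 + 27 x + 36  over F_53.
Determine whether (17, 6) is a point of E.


Check whether y^2 = x^3 + 27 x + 36 (mod 53) for (x, y) = (17, 6).
LHS: y^2 = 6^2 mod 53 = 36
RHS: x^3 + 27 x + 36 = 17^3 + 27*17 + 36 mod 53 = 2
LHS != RHS

No, not on the curve


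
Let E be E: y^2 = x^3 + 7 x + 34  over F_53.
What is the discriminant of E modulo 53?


4 a^3 + 27 b^2 = 4*7^3 + 27*34^2 = 1372 + 31212 = 32584
Delta = -16 * (32584) = -521344
Delta mod 53 = 17

Delta = 17 (mod 53)


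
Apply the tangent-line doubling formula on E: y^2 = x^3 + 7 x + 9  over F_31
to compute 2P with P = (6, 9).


Doubling: s = (3 x1^2 + a) / (2 y1)
s = (3*6^2 + 7) / (2*9) mod 31 = 15
x3 = s^2 - 2 x1 mod 31 = 15^2 - 2*6 = 27
y3 = s (x1 - x3) - y1 mod 31 = 15 * (6 - 27) - 9 = 17

2P = (27, 17)


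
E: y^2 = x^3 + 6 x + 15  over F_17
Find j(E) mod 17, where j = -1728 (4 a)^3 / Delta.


Delta = -16(4 a^3 + 27 b^2) mod 17 = 3
-1728 * (4 a)^3 = -1728 * (4*6)^3 mod 17 = 1
j = 1 * 3^(-1) mod 17 = 6

j = 6 (mod 17)


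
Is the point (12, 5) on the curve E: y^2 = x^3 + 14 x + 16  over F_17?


Check whether y^2 = x^3 + 14 x + 16 (mod 17) for (x, y) = (12, 5).
LHS: y^2 = 5^2 mod 17 = 8
RHS: x^3 + 14 x + 16 = 12^3 + 14*12 + 16 mod 17 = 8
LHS = RHS

Yes, on the curve


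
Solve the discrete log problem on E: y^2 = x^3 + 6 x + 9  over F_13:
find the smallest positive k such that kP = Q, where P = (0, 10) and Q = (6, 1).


Enumerate multiples of P until we hit Q = (6, 1):
  1P = (0, 10)
  2P = (1, 4)
  3P = (9, 5)
  4P = (8, 6)
  5P = (2, 4)
  6P = (7, 11)
  7P = (10, 9)
  8P = (6, 1)
Match found at i = 8.

k = 8


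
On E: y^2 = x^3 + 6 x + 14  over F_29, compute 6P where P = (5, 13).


k = 6 = 110_2 (binary, LSB first: 011)
Double-and-add from P = (5, 13):
  bit 0 = 0: acc unchanged = O
  bit 1 = 1: acc = O + (23, 9) = (23, 9)
  bit 2 = 1: acc = (23, 9) + (7, 15) = (15, 17)

6P = (15, 17)


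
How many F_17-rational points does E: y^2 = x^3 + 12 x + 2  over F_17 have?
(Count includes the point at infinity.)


For each x in F_17, count y with y^2 = x^3 + 12 x + 2 mod 17:
  x = 0: RHS = 2, y in [6, 11]  -> 2 point(s)
  x = 1: RHS = 15, y in [7, 10]  -> 2 point(s)
  x = 2: RHS = 0, y in [0]  -> 1 point(s)
  x = 5: RHS = 0, y in [0]  -> 1 point(s)
  x = 6: RHS = 1, y in [1, 16]  -> 2 point(s)
  x = 7: RHS = 4, y in [2, 15]  -> 2 point(s)
  x = 8: RHS = 15, y in [7, 10]  -> 2 point(s)
  x = 10: RHS = 0, y in [0]  -> 1 point(s)
  x = 12: RHS = 4, y in [2, 15]  -> 2 point(s)
  x = 13: RHS = 9, y in [3, 14]  -> 2 point(s)
  x = 15: RHS = 4, y in [2, 15]  -> 2 point(s)
Affine points: 19. Add the point at infinity: total = 20.

#E(F_17) = 20


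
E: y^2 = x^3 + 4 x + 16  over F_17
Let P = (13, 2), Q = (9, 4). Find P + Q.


P != Q, so use the chord formula.
s = (y2 - y1) / (x2 - x1) = (2) / (13) mod 17 = 8
x3 = s^2 - x1 - x2 mod 17 = 8^2 - 13 - 9 = 8
y3 = s (x1 - x3) - y1 mod 17 = 8 * (13 - 8) - 2 = 4

P + Q = (8, 4)


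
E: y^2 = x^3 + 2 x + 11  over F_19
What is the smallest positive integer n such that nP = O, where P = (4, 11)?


Compute successive multiples of P until we hit O:
  1P = (4, 11)
  2P = (8, 11)
  3P = (7, 8)
  4P = (9, 13)
  5P = (13, 12)
  6P = (6, 12)
  7P = (14, 3)
  8P = (10, 9)
  ... (continuing to 25P)
  25P = O

ord(P) = 25


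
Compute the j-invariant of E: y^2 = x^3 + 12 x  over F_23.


Delta = -16(4 a^3 + 27 b^2) mod 23 = 15
-1728 * (4 a)^3 = -1728 * (4*12)^3 mod 23 = 22
j = 22 * 15^(-1) mod 23 = 3

j = 3 (mod 23)


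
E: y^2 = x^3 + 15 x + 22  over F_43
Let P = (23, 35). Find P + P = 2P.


Doubling: s = (3 x1^2 + a) / (2 y1)
s = (3*23^2 + 15) / (2*35) mod 43 = 2
x3 = s^2 - 2 x1 mod 43 = 2^2 - 2*23 = 1
y3 = s (x1 - x3) - y1 mod 43 = 2 * (23 - 1) - 35 = 9

2P = (1, 9)


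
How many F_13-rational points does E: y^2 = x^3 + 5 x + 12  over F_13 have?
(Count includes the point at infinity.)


For each x in F_13, count y with y^2 = x^3 + 5 x + 12 mod 13:
  x = 0: RHS = 12, y in [5, 8]  -> 2 point(s)
  x = 2: RHS = 4, y in [2, 11]  -> 2 point(s)
  x = 7: RHS = 0, y in [0]  -> 1 point(s)
  x = 10: RHS = 9, y in [3, 10]  -> 2 point(s)
Affine points: 7. Add the point at infinity: total = 8.

#E(F_13) = 8


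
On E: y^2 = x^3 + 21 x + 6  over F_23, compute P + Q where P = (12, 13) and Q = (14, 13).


P != Q, so use the chord formula.
s = (y2 - y1) / (x2 - x1) = (0) / (2) mod 23 = 0
x3 = s^2 - x1 - x2 mod 23 = 0^2 - 12 - 14 = 20
y3 = s (x1 - x3) - y1 mod 23 = 0 * (12 - 20) - 13 = 10

P + Q = (20, 10)


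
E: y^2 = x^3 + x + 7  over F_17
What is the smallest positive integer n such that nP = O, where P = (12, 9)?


Compute successive multiples of P until we hit O:
  1P = (12, 9)
  2P = (6, 5)
  3P = (7, 0)
  4P = (6, 12)
  5P = (12, 8)
  6P = O

ord(P) = 6


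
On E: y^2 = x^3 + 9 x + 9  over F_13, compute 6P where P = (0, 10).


k = 6 = 110_2 (binary, LSB first: 011)
Double-and-add from P = (0, 10):
  bit 0 = 0: acc unchanged = O
  bit 1 = 1: acc = O + (12, 8) = (12, 8)
  bit 2 = 1: acc = (12, 8) + (5, 7) = (0, 3)

6P = (0, 3)


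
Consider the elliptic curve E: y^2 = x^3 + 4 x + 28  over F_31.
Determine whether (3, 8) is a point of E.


Check whether y^2 = x^3 + 4 x + 28 (mod 31) for (x, y) = (3, 8).
LHS: y^2 = 8^2 mod 31 = 2
RHS: x^3 + 4 x + 28 = 3^3 + 4*3 + 28 mod 31 = 5
LHS != RHS

No, not on the curve


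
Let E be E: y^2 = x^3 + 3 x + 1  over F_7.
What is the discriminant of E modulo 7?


4 a^3 + 27 b^2 = 4*3^3 + 27*1^2 = 108 + 27 = 135
Delta = -16 * (135) = -2160
Delta mod 7 = 3

Delta = 3 (mod 7)


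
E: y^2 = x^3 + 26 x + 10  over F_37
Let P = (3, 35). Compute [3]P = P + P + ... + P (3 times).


k = 3 = 11_2 (binary, LSB first: 11)
Double-and-add from P = (3, 35):
  bit 0 = 1: acc = O + (3, 35) = (3, 35)
  bit 1 = 1: acc = (3, 35) + (10, 30) = (23, 11)

3P = (23, 11)


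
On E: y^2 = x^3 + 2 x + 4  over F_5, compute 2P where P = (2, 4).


Doubling: s = (3 x1^2 + a) / (2 y1)
s = (3*2^2 + 2) / (2*4) mod 5 = 3
x3 = s^2 - 2 x1 mod 5 = 3^2 - 2*2 = 0
y3 = s (x1 - x3) - y1 mod 5 = 3 * (2 - 0) - 4 = 2

2P = (0, 2)


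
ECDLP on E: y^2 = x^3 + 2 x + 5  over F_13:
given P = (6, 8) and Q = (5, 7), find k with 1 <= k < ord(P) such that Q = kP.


Enumerate multiples of P until we hit Q = (5, 7):
  1P = (6, 8)
  2P = (5, 7)
Match found at i = 2.

k = 2


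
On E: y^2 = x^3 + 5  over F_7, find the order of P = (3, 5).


Compute successive multiples of P until we hit O:
  1P = (3, 5)
  2P = (5, 5)
  3P = (6, 2)
  4P = (6, 5)
  5P = (5, 2)
  6P = (3, 2)
  7P = O

ord(P) = 7


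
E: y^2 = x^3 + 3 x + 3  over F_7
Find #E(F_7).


For each x in F_7, count y with y^2 = x^3 + 3 x + 3 mod 7:
  x = 1: RHS = 0, y in [0]  -> 1 point(s)
  x = 3: RHS = 4, y in [2, 5]  -> 2 point(s)
  x = 4: RHS = 2, y in [3, 4]  -> 2 point(s)
Affine points: 5. Add the point at infinity: total = 6.

#E(F_7) = 6


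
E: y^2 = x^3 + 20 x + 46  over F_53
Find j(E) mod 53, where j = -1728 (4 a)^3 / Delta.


Delta = -16(4 a^3 + 27 b^2) mod 53 = 12
-1728 * (4 a)^3 = -1728 * (4*20)^3 mod 53 = 49
j = 49 * 12^(-1) mod 53 = 35

j = 35 (mod 53)


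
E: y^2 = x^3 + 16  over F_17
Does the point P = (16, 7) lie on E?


Check whether y^2 = x^3 + 0 x + 16 (mod 17) for (x, y) = (16, 7).
LHS: y^2 = 7^2 mod 17 = 15
RHS: x^3 + 0 x + 16 = 16^3 + 0*16 + 16 mod 17 = 15
LHS = RHS

Yes, on the curve


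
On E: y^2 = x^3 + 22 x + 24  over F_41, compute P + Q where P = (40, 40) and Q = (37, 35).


P != Q, so use the chord formula.
s = (y2 - y1) / (x2 - x1) = (36) / (38) mod 41 = 29
x3 = s^2 - x1 - x2 mod 41 = 29^2 - 40 - 37 = 26
y3 = s (x1 - x3) - y1 mod 41 = 29 * (40 - 26) - 40 = 38

P + Q = (26, 38)


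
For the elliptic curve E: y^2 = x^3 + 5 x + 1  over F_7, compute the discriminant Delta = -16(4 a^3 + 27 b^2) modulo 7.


4 a^3 + 27 b^2 = 4*5^3 + 27*1^2 = 500 + 27 = 527
Delta = -16 * (527) = -8432
Delta mod 7 = 3

Delta = 3 (mod 7)


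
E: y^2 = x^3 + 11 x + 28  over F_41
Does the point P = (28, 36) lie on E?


Check whether y^2 = x^3 + 11 x + 28 (mod 41) for (x, y) = (28, 36).
LHS: y^2 = 36^2 mod 41 = 25
RHS: x^3 + 11 x + 28 = 28^3 + 11*28 + 28 mod 41 = 25
LHS = RHS

Yes, on the curve


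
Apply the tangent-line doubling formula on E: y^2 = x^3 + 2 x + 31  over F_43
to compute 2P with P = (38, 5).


Doubling: s = (3 x1^2 + a) / (2 y1)
s = (3*38^2 + 2) / (2*5) mod 43 = 12
x3 = s^2 - 2 x1 mod 43 = 12^2 - 2*38 = 25
y3 = s (x1 - x3) - y1 mod 43 = 12 * (38 - 25) - 5 = 22

2P = (25, 22)


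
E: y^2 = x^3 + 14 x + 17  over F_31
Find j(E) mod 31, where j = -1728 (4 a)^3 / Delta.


Delta = -16(4 a^3 + 27 b^2) mod 31 = 19
-1728 * (4 a)^3 = -1728 * (4*14)^3 mod 31 = 8
j = 8 * 19^(-1) mod 31 = 20

j = 20 (mod 31)


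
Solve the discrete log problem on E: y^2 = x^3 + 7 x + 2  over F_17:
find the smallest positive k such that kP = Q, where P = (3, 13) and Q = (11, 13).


Enumerate multiples of P until we hit Q = (11, 13):
  1P = (3, 13)
  2P = (11, 4)
  3P = (4, 3)
  4P = (8, 3)
  5P = (10, 1)
  6P = (0, 11)
  7P = (5, 14)
  8P = (5, 3)
  9P = (0, 6)
  10P = (10, 16)
  11P = (8, 14)
  12P = (4, 14)
  13P = (11, 13)
Match found at i = 13.

k = 13


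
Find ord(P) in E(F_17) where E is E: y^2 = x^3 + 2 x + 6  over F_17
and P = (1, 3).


Compute successive multiples of P until we hit O:
  1P = (1, 3)
  2P = (2, 16)
  3P = (13, 11)
  4P = (11, 13)
  5P = (6, 9)
  6P = (6, 8)
  7P = (11, 4)
  8P = (13, 6)
  ... (continuing to 11P)
  11P = O

ord(P) = 11


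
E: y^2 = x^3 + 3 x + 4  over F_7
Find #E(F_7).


For each x in F_7, count y with y^2 = x^3 + 3 x + 4 mod 7:
  x = 0: RHS = 4, y in [2, 5]  -> 2 point(s)
  x = 1: RHS = 1, y in [1, 6]  -> 2 point(s)
  x = 2: RHS = 4, y in [2, 5]  -> 2 point(s)
  x = 5: RHS = 4, y in [2, 5]  -> 2 point(s)
  x = 6: RHS = 0, y in [0]  -> 1 point(s)
Affine points: 9. Add the point at infinity: total = 10.

#E(F_7) = 10


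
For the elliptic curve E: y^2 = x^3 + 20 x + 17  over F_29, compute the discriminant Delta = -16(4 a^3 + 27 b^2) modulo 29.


4 a^3 + 27 b^2 = 4*20^3 + 27*17^2 = 32000 + 7803 = 39803
Delta = -16 * (39803) = -636848
Delta mod 29 = 21

Delta = 21 (mod 29)
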